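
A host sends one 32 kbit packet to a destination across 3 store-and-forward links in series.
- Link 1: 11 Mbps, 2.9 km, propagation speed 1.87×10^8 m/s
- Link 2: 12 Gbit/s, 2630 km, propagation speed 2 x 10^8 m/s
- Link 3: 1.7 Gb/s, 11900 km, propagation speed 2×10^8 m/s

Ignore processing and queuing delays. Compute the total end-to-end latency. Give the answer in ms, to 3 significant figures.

75.6 ms

L = 32000 bits.
Transmission delays (L/R per hop): 2.90909, 0.00266667, 0.0188235 ms; sum = 2.93058 ms.
Propagation delays (d/s per hop): 0.015508, 13.15, 59.5 ms; sum = 72.6655 ms.
End-to-end = 75.6 ms.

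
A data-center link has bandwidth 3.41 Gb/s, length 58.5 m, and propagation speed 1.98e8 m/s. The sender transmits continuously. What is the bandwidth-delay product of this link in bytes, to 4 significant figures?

125.9 bytes

Propagation delay = 58.5 / 198000000 = 2.95455e-07 s.
BDP = R × t_prop = 3410000000 × 2.95455e-07 = 1007.5 bits.
In bytes: 1007.5/8 = 125.9 bytes.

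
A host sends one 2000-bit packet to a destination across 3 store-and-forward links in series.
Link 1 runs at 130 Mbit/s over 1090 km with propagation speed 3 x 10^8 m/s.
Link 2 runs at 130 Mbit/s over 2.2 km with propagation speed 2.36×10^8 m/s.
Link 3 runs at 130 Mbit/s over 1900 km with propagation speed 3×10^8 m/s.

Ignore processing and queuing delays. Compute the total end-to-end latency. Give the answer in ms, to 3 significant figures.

10.0 ms

Transmission delay per hop = L/R = 2000/130000000 = 0.0153846 ms; 3 hops → 0.0461538 ms.
Propagation delays (d/s per hop): 3.63333, 0.00932203, 6.33333 ms; sum = 9.97599 ms.
End-to-end = 10.0 ms.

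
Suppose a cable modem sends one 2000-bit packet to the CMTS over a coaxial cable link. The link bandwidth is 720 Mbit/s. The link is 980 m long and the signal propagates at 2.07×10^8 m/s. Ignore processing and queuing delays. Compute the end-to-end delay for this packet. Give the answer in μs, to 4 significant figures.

Transmission delay = L/R = 2000 / 720000000 = 2.77778 μs.
Propagation delay = d/s = 980 m / 2.07e+08 m/s = 4.7343 μs.
Total = 7.512 μs.

7.512 μs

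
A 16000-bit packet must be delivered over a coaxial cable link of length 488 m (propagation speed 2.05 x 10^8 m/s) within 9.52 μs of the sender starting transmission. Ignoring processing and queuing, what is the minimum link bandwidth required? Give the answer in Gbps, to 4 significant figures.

Propagation delay = 488 / 2.05e+08 = 2.38049 μs.
Transmission budget = 9.52 − 2.38049 = 7.13951 μs.
R ≥ L / t_tx = 16000 bits / 7.13951e-06 s = 2.241 Gbps.

2.241 Gbps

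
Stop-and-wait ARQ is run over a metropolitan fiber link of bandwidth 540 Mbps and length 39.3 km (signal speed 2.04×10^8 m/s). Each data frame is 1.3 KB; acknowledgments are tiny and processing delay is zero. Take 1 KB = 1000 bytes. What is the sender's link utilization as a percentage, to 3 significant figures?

4.76 %

t_tx = L/R = 10400/540000000 = 1.92593e-05 s.
t_prop = 39300/204000000 = 0.000192647 s; RTT = 0.000385294 s.
Cycle = t_tx + RTT = 0.000404553 s.
Utilization = t_tx / cycle = 1.92593e-05/0.000404553 = 4.76 %.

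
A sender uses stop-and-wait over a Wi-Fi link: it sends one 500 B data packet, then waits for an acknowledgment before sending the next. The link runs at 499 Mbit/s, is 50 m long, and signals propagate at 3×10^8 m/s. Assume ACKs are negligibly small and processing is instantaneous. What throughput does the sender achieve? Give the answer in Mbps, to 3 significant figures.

t_tx = L/R = 4000/499000000 = 8.01603e-06 s.
t_prop = 50/300000000 = 1.66667e-07 s; RTT = 3.33333e-07 s.
Cycle = t_tx + RTT = 8.34937e-06 s.
Throughput = L / cycle = 4000 / 8.34937e-06 = 479 Mbps.

479 Mbps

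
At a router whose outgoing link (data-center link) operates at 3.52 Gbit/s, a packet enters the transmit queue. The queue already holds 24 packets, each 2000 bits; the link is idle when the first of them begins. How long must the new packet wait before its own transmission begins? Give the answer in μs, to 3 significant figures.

Each queued packet: L/R = 2000/3520000000 = 0.568182 μs.
24 queued → 13.6364 μs.
Queuing delay = 13.6 μs.

13.6 μs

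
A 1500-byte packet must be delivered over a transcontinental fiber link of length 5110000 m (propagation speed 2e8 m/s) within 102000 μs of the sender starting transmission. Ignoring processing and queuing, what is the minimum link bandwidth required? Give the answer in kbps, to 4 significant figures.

L = 12000 bits.
Propagation delay = 5110000 / 200000000 = 25550 μs.
Transmission budget = 102000 − 25550 = 76450 μs.
R ≥ L / t_tx = 12000 bits / 0.07645 s = 157.0 kbps.

157.0 kbps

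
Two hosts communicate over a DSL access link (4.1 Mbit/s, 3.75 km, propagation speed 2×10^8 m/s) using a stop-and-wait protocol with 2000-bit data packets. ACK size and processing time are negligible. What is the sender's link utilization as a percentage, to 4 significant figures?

t_tx = L/R = 2000/4.1e+06 = 0.000487805 s.
t_prop = 3750/200000000 = 1.875e-05 s; RTT = 3.75e-05 s.
Cycle = t_tx + RTT = 0.000525305 s.
Utilization = t_tx / cycle = 0.000487805/0.000525305 = 92.86 %.

92.86 %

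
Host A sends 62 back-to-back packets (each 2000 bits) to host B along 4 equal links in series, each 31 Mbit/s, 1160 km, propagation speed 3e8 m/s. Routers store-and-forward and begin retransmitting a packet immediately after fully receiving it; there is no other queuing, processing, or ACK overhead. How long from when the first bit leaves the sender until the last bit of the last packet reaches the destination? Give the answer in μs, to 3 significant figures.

19700 μs

Per-hop transmission t_tx = L/R = 2000/31000000 = 64.5161 μs.
Per-hop propagation t_prop = 1160000/300000000 = 3866.67 μs.
Pipeline fill: first packet needs 4·t_tx to clear all hops; remaining 61 packets each add one t_tx.
Total = (4+62-1)·t_tx + 4·t_prop = 65·64.5161 + 4·3866.67 = 19700 μs.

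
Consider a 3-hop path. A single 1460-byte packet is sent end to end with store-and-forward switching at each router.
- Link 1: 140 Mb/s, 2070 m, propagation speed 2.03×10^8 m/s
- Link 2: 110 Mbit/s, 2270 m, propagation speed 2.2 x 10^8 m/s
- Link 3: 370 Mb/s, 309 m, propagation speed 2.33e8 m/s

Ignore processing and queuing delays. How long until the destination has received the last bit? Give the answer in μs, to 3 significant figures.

243 μs

L = 1460 × 8 = 11680 bits.
Transmission delays (L/R per hop): 83.4286, 106.182, 31.5676 μs; sum = 221.178 μs.
Propagation delays (d/s per hop): 10.197, 10.3182, 1.32618 μs; sum = 21.8414 μs.
End-to-end = 243 μs.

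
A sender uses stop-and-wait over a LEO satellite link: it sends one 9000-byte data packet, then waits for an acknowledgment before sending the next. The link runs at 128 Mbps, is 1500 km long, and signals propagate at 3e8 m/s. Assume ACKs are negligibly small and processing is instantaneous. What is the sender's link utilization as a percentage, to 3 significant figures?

5.33 %

t_tx = L/R = 72000/128000000 = 0.0005625 s.
t_prop = 1500000/300000000 = 0.005 s; RTT = 0.01 s.
Cycle = t_tx + RTT = 0.0105625 s.
Utilization = t_tx / cycle = 0.0005625/0.0105625 = 5.33 %.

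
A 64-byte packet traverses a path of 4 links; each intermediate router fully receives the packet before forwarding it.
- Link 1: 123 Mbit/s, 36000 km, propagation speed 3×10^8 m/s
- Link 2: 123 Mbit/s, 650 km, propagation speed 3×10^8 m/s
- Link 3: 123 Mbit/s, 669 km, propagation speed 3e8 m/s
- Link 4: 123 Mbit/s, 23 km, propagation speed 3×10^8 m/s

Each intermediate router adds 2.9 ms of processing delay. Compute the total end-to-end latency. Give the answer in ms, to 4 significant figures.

L = 64 × 8 = 512 bits.
Transmission delay per hop = L/R = 512/123000000 = 0.0041626 ms; 4 hops → 0.0166504 ms.
Propagation delays (d/s per hop): 120, 2.16667, 2.23, 0.0766667 ms; sum = 124.473 ms.
Processing at 3 router(s): 3 × 2.9 ms = 8.7 ms.
End-to-end = 133.2 ms.

133.2 ms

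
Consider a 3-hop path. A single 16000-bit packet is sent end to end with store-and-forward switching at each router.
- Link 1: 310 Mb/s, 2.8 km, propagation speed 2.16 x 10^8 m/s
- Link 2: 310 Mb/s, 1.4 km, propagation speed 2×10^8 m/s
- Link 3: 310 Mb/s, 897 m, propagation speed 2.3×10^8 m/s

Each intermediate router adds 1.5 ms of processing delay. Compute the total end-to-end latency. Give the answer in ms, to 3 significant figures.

Transmission delay per hop = L/R = 16000/310000000 = 0.0516129 ms; 3 hops → 0.154839 ms.
Propagation delays (d/s per hop): 0.012963, 0.007, 0.0039 ms; sum = 0.023863 ms.
Processing at 2 router(s): 2 × 1.5 ms = 3 ms.
End-to-end = 3.18 ms.

3.18 ms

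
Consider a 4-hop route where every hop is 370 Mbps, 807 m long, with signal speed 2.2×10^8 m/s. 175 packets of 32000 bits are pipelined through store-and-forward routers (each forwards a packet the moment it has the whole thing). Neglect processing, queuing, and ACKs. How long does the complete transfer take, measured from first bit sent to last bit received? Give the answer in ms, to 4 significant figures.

15.41 ms

Per-hop transmission t_tx = L/R = 32000/370000000 = 0.0864865 ms.
Per-hop propagation t_prop = 807/2.2e+08 = 0.00366818 ms.
Pipeline fill: first packet needs 4·t_tx to clear all hops; remaining 174 packets each add one t_tx.
Total = (4+175-1)·t_tx + 4·t_prop = 178·0.0864865 + 4·0.00366818 = 15.41 ms.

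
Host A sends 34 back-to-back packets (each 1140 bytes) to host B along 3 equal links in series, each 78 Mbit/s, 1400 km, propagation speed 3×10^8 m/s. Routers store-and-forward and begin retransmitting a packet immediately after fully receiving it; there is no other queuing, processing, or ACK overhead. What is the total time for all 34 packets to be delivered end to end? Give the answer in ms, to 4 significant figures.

18.21 ms

Per-hop transmission t_tx = L/R = 9120/78000000 = 0.116923 ms.
Per-hop propagation t_prop = 1400000/300000000 = 4.66667 ms.
Pipeline fill: first packet needs 3·t_tx to clear all hops; remaining 33 packets each add one t_tx.
Total = (3+34-1)·t_tx + 3·t_prop = 36·0.116923 + 3·4.66667 = 18.21 ms.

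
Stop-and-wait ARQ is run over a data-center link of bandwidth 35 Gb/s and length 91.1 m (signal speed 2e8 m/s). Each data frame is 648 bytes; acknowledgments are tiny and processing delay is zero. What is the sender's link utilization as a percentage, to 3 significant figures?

14.0 %

t_tx = L/R = 5184/35000000000 = 1.48114e-07 s.
t_prop = 91.1/200000000 = 4.555e-07 s; RTT = 9.11e-07 s.
Cycle = t_tx + RTT = 1.05911e-06 s.
Utilization = t_tx / cycle = 1.48114e-07/1.05911e-06 = 14.0 %.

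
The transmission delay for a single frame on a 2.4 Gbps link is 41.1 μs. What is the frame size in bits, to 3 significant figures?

L = R × t_tx = 2400000000 b/s × 4.11e-05 s = 98640 bits.

98600 bits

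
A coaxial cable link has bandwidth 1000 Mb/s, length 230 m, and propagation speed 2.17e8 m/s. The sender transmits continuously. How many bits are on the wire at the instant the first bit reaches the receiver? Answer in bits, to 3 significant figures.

Propagation delay = 230 / 217000000 = 1.05991e-06 s.
BDP = R × t_prop = 1000000000 × 1.05991e-06 = 1059.91 bits.

1060 bits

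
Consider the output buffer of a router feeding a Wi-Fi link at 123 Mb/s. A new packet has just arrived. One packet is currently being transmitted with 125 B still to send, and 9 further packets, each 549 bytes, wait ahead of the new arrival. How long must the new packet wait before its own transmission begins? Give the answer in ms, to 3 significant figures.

Each queued packet: L/R = 4392/123000000 = 0.0357073 ms.
9 queued → 0.321366 ms.
Plus remaining 1000 bits of current packet: 0.00813008 ms.
Queuing delay = 0.329 ms.

0.329 ms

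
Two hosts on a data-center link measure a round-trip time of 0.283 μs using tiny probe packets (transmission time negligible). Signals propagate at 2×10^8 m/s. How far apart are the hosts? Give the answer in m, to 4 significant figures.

28.30 m

One-way propagation = RTT/2 = 0.1415 μs.
d = s × t = 200000000 × 1.415e-07 = 28.30 m.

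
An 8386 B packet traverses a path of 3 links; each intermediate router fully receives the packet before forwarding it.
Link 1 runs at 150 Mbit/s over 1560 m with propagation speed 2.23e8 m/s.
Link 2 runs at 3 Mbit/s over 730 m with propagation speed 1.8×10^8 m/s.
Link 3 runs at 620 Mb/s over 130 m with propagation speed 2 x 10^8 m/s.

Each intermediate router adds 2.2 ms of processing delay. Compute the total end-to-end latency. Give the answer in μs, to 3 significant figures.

L = 8386 × 8 = 67088 bits.
Transmission delays (L/R per hop): 447.253, 22362.7, 108.206 μs; sum = 22918.1 μs.
Propagation delays (d/s per hop): 6.99552, 4.05556, 0.65 μs; sum = 11.7011 μs.
Processing at 2 router(s): 2 × 2.2 ms = 4400 μs.
End-to-end = 27300 μs.

27300 μs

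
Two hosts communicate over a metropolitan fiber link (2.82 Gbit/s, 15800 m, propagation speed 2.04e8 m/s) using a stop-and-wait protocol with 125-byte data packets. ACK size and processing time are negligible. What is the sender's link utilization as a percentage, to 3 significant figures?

0.228 %

t_tx = L/R = 1000/2820000000 = 3.5461e-07 s.
t_prop = 15800/204000000 = 7.7451e-05 s; RTT = 0.000154902 s.
Cycle = t_tx + RTT = 0.000155257 s.
Utilization = t_tx / cycle = 3.5461e-07/0.000155257 = 0.228 %.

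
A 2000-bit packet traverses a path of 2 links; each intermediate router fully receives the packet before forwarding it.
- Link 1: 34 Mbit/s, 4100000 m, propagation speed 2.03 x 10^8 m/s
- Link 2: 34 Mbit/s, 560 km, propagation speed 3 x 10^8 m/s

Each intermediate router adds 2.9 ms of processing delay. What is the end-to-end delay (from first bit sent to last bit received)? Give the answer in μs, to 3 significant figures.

25100 μs

Transmission delay per hop = L/R = 2000/34000000 = 58.8235 μs; 2 hops → 117.647 μs.
Propagation delays (d/s per hop): 20197, 1866.67 μs; sum = 22063.7 μs.
Processing at 1 router(s): 1 × 2.9 ms = 2900 μs.
End-to-end = 25100 μs.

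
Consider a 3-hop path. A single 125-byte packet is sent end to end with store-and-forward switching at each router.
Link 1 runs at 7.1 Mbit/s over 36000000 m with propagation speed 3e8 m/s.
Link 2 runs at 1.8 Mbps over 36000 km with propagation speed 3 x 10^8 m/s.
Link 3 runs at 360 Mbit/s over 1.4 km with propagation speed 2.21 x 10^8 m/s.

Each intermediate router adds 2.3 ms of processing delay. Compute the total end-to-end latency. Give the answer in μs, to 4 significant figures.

L = 125 × 8 = 1000 bits.
Transmission delays (L/R per hop): 140.845, 555.556, 2.77778 μs; sum = 699.178 μs.
Propagation delays (d/s per hop): 120000, 120000, 6.33484 μs; sum = 240006 μs.
Processing at 2 router(s): 2 × 2.3 ms = 4600 μs.
End-to-end = 245300 μs.

245300 μs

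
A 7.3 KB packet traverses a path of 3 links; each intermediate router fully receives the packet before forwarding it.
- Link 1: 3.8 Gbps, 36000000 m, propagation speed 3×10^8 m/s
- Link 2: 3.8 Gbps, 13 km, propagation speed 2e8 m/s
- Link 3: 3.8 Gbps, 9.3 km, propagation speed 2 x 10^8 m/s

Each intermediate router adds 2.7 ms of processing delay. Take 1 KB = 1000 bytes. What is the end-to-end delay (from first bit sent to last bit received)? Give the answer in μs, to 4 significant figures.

125600 μs

L = 58400 bits.
Transmission delay per hop = L/R = 58400/3800000000 = 15.3684 μs; 3 hops → 46.1053 μs.
Propagation delays (d/s per hop): 120000, 65, 46.5 μs; sum = 120112 μs.
Processing at 2 router(s): 2 × 2.7 ms = 5400 μs.
End-to-end = 125600 μs.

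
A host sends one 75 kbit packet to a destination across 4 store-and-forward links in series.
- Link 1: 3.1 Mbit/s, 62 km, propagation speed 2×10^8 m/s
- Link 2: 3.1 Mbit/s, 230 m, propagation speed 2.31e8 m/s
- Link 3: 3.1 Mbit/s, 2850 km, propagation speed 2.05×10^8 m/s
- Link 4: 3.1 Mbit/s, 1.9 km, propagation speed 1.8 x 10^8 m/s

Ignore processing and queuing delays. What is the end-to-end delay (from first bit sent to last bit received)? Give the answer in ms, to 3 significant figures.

L = 75000 bits.
Transmission delay per hop = L/R = 75000/3100000 = 24.1935 ms; 4 hops → 96.7742 ms.
Propagation delays (d/s per hop): 0.31, 0.000995671, 13.9024, 0.0105556 ms; sum = 14.224 ms.
End-to-end = 111 ms.

111 ms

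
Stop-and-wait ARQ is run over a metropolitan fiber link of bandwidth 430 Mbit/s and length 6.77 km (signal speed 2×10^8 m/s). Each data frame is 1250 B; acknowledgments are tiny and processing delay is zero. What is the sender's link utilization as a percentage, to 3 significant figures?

t_tx = L/R = 10000/430000000 = 2.32558e-05 s.
t_prop = 6770/200000000 = 3.385e-05 s; RTT = 6.77e-05 s.
Cycle = t_tx + RTT = 9.09558e-05 s.
Utilization = t_tx / cycle = 2.32558e-05/9.09558e-05 = 25.6 %.

25.6 %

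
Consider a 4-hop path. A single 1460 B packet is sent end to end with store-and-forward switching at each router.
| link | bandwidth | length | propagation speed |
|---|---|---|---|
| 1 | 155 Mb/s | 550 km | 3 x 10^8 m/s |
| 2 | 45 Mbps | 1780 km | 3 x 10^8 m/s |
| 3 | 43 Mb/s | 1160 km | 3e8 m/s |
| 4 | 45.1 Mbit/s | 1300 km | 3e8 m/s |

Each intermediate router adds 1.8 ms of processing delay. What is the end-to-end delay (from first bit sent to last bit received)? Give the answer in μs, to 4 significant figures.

L = 1460 × 8 = 11680 bits.
Transmission delays (L/R per hop): 75.3548, 259.556, 271.628, 258.98 μs; sum = 865.518 μs.
Propagation delays (d/s per hop): 1833.33, 5933.33, 3866.67, 4333.33 μs; sum = 15966.7 μs.
Processing at 3 router(s): 3 × 1.8 ms = 5400 μs.
End-to-end = 22230 μs.

22230 μs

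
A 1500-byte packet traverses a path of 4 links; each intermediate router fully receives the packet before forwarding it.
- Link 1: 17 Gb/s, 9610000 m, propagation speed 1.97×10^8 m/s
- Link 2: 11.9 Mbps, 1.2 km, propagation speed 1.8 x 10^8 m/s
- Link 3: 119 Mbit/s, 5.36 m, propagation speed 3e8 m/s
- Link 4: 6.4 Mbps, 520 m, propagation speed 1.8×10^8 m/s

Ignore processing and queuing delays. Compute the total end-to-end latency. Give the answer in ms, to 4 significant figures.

51.78 ms

L = 1500 × 8 = 12000 bits.
Transmission delays (L/R per hop): 0.000705882, 1.0084, 0.10084, 1.875 ms; sum = 2.98495 ms.
Propagation delays (d/s per hop): 48.7817, 0.00666667, 1.78667e-05, 0.00288889 ms; sum = 48.7913 ms.
End-to-end = 51.78 ms.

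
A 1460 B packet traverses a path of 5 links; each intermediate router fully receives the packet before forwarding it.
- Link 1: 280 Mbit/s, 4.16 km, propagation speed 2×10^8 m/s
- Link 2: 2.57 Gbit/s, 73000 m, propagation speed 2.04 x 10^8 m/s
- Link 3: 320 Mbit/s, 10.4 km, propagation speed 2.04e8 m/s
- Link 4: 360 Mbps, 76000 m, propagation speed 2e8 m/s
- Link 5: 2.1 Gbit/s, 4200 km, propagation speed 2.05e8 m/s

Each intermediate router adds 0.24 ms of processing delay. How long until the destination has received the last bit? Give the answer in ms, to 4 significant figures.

22.38 ms

L = 1460 × 8 = 11680 bits.
Transmission delays (L/R per hop): 0.0417143, 0.00454475, 0.0365, 0.0324444, 0.0055619 ms; sum = 0.120765 ms.
Propagation delays (d/s per hop): 0.0208, 0.357843, 0.0509804, 0.38, 20.4878 ms; sum = 21.2974 ms.
Processing at 4 router(s): 4 × 0.24 ms = 0.96 ms.
End-to-end = 22.38 ms.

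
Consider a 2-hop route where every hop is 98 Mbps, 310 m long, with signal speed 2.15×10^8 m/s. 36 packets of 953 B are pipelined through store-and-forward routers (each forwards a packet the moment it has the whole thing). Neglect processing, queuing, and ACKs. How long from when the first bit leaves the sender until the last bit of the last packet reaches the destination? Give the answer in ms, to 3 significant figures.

2.88 ms

Per-hop transmission t_tx = L/R = 7624/98000000 = 0.0777959 ms.
Per-hop propagation t_prop = 310/215000000 = 0.00144186 ms.
Pipeline fill: first packet needs 2·t_tx to clear all hops; remaining 35 packets each add one t_tx.
Total = (2+36-1)·t_tx + 2·t_prop = 37·0.0777959 + 2·0.00144186 = 2.88 ms.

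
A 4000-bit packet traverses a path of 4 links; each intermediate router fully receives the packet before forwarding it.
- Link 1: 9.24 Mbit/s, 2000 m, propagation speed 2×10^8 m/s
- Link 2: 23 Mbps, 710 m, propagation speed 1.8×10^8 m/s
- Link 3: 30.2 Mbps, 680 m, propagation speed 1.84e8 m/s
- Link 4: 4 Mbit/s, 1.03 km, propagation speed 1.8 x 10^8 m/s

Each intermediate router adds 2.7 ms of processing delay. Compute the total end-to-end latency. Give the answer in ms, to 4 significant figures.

Transmission delays (L/R per hop): 0.4329, 0.173913, 0.13245, 1 ms; sum = 1.73926 ms.
Propagation delays (d/s per hop): 0.01, 0.00394444, 0.00369565, 0.00572222 ms; sum = 0.0233623 ms.
Processing at 3 router(s): 3 × 2.7 ms = 8.1 ms.
End-to-end = 9.863 ms.

9.863 ms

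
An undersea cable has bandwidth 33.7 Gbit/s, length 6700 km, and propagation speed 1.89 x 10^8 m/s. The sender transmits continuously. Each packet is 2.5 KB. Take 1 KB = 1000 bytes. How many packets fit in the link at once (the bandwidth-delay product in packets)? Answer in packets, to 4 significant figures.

59730 packets

Propagation delay = 6700000 / 189000000 = 0.0354497 s.
BDP = R × t_prop = 3.37e+10 × 0.0354497 = 1194660000 bits.
In packets of 20000 bits: 59730 packets.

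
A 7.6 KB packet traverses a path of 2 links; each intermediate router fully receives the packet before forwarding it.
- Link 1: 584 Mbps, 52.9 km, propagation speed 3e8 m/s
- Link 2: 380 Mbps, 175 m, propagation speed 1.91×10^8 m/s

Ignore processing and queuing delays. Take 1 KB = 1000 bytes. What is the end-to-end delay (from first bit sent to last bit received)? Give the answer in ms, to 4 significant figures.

0.4414 ms

L = 60800 bits.
Transmission delays (L/R per hop): 0.10411, 0.16 ms; sum = 0.26411 ms.
Propagation delays (d/s per hop): 0.176333, 0.00091623 ms; sum = 0.17725 ms.
End-to-end = 0.4414 ms.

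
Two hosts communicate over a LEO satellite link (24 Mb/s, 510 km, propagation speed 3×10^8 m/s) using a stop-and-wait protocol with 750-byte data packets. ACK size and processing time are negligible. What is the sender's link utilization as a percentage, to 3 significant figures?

t_tx = L/R = 6000/24000000 = 0.00025 s.
t_prop = 510000/300000000 = 0.0017 s; RTT = 0.0034 s.
Cycle = t_tx + RTT = 0.00365 s.
Utilization = t_tx / cycle = 0.00025/0.00365 = 6.85 %.

6.85 %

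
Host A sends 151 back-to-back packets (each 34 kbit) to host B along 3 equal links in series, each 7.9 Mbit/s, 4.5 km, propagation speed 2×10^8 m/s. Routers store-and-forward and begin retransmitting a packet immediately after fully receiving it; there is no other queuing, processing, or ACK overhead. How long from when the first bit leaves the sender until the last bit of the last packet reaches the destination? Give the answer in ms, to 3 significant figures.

Per-hop transmission t_tx = L/R = 34000/7900000 = 4.3038 ms.
Per-hop propagation t_prop = 4500/200000000 = 0.0225 ms.
Pipeline fill: first packet needs 3·t_tx to clear all hops; remaining 150 packets each add one t_tx.
Total = (3+151-1)·t_tx + 3·t_prop = 153·4.3038 + 3·0.0225 = 659 ms.

659 ms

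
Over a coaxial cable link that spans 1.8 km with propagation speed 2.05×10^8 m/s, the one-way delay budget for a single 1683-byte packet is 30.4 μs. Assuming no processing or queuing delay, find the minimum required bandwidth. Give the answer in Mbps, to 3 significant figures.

L = 13464 bits.
Propagation delay = 1800 / 2.05e+08 = 8.78049 μs.
Transmission budget = 30.4 − 8.78049 = 21.6195 μs.
R ≥ L / t_tx = 13464 bits / 2.16195e-05 s = 623 Mbps.

623 Mbps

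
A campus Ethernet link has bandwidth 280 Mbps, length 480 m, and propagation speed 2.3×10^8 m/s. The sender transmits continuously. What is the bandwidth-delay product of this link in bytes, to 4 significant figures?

Propagation delay = 480 / 2.3e+08 = 2.08696e-06 s.
BDP = R × t_prop = 280000000 × 2.08696e-06 = 584.348 bits.
In bytes: 584.348/8 = 73.04 bytes.

73.04 bytes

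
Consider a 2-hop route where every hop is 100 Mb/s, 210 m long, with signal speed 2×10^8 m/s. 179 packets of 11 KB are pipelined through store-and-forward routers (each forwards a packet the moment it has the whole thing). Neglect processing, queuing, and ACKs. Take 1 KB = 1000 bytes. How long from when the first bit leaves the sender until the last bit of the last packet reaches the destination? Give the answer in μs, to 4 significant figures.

158400 μs

Per-hop transmission t_tx = L/R = 88000/100000000 = 880 μs.
Per-hop propagation t_prop = 210/200000000 = 1.05 μs.
Pipeline fill: first packet needs 2·t_tx to clear all hops; remaining 178 packets each add one t_tx.
Total = (2+179-1)·t_tx + 2·t_prop = 180·880 + 2·1.05 = 158400 μs.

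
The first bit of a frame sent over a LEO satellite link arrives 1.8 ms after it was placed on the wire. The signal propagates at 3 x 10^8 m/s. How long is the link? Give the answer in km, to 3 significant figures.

540 km

d = s × t_prop = 300000000 × 0.0018 = 540 km.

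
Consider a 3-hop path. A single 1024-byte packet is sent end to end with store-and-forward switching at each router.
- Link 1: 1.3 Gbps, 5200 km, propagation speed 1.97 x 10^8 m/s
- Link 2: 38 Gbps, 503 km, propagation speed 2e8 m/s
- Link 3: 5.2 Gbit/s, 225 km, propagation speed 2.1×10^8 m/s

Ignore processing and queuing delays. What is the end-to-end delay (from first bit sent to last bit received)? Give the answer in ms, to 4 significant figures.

L = 1024 × 8 = 8192 bits.
Transmission delays (L/R per hop): 0.00630154, 0.000215579, 0.00157538 ms; sum = 0.0080925 ms.
Propagation delays (d/s per hop): 26.3959, 2.515, 1.07143 ms; sum = 29.9824 ms.
End-to-end = 29.99 ms.

29.99 ms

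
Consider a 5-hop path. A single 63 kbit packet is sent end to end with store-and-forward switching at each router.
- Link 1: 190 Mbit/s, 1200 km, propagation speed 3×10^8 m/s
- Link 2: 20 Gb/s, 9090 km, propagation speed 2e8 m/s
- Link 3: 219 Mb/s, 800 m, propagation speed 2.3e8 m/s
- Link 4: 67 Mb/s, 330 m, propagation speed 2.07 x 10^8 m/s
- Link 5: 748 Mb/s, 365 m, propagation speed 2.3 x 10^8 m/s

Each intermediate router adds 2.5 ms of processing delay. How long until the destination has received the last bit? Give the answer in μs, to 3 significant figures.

61100 μs

L = 63000 bits.
Transmission delays (L/R per hop): 331.579, 3.15, 287.671, 940.299, 84.2246 μs; sum = 1646.92 μs.
Propagation delays (d/s per hop): 4000, 45450, 3.47826, 1.5942, 1.58696 μs; sum = 49456.7 μs.
Processing at 4 router(s): 4 × 2.5 ms = 10000 μs.
End-to-end = 61100 μs.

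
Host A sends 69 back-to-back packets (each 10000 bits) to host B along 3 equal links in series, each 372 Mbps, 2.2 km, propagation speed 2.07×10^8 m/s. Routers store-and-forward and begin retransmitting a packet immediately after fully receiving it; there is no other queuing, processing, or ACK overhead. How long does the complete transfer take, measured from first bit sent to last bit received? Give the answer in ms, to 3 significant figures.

1.94 ms

Per-hop transmission t_tx = L/R = 10000/372000000 = 0.0268817 ms.
Per-hop propagation t_prop = 2200/2.07e+08 = 0.010628 ms.
Pipeline fill: first packet needs 3·t_tx to clear all hops; remaining 68 packets each add one t_tx.
Total = (3+69-1)·t_tx + 3·t_prop = 71·0.0268817 + 3·0.010628 = 1.94 ms.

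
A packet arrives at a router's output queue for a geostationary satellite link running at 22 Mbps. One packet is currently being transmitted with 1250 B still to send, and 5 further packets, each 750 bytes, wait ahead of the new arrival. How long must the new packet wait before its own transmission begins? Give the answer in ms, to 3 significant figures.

1.82 ms

Each queued packet: L/R = 6000/22000000 = 0.272727 ms.
5 queued → 1.36364 ms.
Plus remaining 10000 bits of current packet: 0.454545 ms.
Queuing delay = 1.82 ms.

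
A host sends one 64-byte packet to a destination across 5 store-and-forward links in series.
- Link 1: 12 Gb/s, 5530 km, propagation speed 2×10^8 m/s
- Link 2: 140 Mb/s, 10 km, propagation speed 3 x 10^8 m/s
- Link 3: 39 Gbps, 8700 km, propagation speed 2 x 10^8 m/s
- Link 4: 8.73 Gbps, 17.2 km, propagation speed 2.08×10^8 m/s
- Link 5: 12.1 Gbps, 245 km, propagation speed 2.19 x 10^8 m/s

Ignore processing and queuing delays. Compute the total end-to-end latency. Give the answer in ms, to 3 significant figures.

L = 64 × 8 = 512 bits.
Transmission delays (L/R per hop): 4.26667e-05, 0.00365714, 1.31282e-05, 5.86483e-05, 4.2314e-05 ms; sum = 0.0038139 ms.
Propagation delays (d/s per hop): 27.65, 0.0333333, 43.5, 0.0826923, 1.11872 ms; sum = 72.3847 ms.
End-to-end = 72.4 ms.

72.4 ms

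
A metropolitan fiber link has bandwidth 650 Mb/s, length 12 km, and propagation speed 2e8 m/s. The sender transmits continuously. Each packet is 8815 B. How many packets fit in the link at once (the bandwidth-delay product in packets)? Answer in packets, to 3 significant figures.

0.553 packets

Propagation delay = 12000 / 200000000 = 6e-05 s.
BDP = R × t_prop = 650000000 × 6e-05 = 39000 bits.
In packets of 70520 bits: 0.553 packets.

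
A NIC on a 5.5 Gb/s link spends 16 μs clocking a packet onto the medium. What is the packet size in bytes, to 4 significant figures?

11000 bytes

L = R × t_tx = 5500000000 b/s × 1.6e-05 s = 88000 bits.
In bytes: 88000 / 8 = 11000 bytes.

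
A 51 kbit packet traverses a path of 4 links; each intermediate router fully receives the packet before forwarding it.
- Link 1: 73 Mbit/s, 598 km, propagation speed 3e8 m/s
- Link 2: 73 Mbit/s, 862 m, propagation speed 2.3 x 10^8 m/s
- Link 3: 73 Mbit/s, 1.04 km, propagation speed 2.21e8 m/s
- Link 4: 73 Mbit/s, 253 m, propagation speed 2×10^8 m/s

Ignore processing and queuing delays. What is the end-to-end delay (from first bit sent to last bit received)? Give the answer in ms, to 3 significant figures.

L = 51000 bits.
Transmission delay per hop = L/R = 51000/73000000 = 0.69863 ms; 4 hops → 2.79452 ms.
Propagation delays (d/s per hop): 1.99333, 0.00374783, 0.00470588, 0.001265 ms; sum = 2.00305 ms.
End-to-end = 4.80 ms.

4.80 ms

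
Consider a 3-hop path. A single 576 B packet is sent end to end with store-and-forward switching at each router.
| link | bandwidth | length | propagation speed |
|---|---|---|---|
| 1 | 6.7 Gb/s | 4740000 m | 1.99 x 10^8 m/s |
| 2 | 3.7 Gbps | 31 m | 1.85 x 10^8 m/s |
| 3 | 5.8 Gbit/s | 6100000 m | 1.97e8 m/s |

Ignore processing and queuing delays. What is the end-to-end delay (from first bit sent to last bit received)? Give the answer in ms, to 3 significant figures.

54.8 ms

L = 576 × 8 = 4608 bits.
Transmission delays (L/R per hop): 0.000687761, 0.00124541, 0.000794483 ms; sum = 0.00272765 ms.
Propagation delays (d/s per hop): 23.8191, 0.000167568, 30.9645 ms; sum = 54.7837 ms.
End-to-end = 54.8 ms.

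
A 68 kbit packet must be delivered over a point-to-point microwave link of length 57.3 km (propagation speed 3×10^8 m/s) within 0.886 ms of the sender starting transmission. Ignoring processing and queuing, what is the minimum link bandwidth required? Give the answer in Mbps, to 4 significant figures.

97.84 Mbps

Propagation delay = 57300 / 300000000 = 0.191 ms.
Transmission budget = 0.886 − 0.191 = 0.695 ms.
R ≥ L / t_tx = 68000 bits / 0.000695 s = 97.84 Mbps.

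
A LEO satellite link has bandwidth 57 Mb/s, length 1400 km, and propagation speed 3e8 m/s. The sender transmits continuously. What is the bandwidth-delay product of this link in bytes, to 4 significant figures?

33250 bytes

Propagation delay = 1400000 / 300000000 = 0.00466667 s.
BDP = R × t_prop = 57000000 × 0.00466667 = 266000 bits.
In bytes: 266000/8 = 33250 bytes.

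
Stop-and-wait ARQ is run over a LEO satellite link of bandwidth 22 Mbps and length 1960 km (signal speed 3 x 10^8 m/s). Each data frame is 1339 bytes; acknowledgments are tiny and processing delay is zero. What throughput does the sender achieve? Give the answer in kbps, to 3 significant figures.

790 kbps

t_tx = L/R = 10712/22000000 = 0.000486909 s.
t_prop = 1960000/300000000 = 0.00653333 s; RTT = 0.0130667 s.
Cycle = t_tx + RTT = 0.0135536 s.
Throughput = L / cycle = 10712 / 0.0135536 = 790 kbps.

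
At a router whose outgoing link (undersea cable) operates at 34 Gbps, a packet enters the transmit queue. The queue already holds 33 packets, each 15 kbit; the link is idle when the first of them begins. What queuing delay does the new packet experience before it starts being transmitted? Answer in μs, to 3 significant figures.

14.6 μs

Each queued packet: L/R = 15000/34000000000 = 0.441176 μs.
33 queued → 14.5588 μs.
Queuing delay = 14.6 μs.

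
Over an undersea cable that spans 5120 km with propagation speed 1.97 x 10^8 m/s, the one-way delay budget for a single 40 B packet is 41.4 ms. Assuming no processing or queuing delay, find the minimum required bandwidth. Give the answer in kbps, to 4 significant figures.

20.77 kbps

L = 320 bits.
Propagation delay = 5120000 / 197000000 = 25.9898 ms.
Transmission budget = 41.4 − 25.9898 = 15.4102 ms.
R ≥ L / t_tx = 320 bits / 0.0154102 s = 20.77 kbps.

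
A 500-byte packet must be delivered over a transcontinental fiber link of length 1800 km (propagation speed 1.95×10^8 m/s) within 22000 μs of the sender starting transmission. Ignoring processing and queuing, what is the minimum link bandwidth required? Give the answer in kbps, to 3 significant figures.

L = 4000 bits.
Propagation delay = 1800000 / 195000000 = 9230.77 μs.
Transmission budget = 22000 − 9230.77 = 12769.2 μs.
R ≥ L / t_tx = 4000 bits / 0.0127692 s = 313 kbps.

313 kbps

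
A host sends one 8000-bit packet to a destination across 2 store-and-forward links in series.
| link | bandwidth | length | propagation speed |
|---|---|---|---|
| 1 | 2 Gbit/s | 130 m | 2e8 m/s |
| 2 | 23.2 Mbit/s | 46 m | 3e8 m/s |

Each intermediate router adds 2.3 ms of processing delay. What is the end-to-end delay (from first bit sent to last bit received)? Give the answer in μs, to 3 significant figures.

Transmission delays (L/R per hop): 4, 344.828 μs; sum = 348.828 μs.
Propagation delays (d/s per hop): 0.65, 0.153333 μs; sum = 0.803333 μs.
Processing at 1 router(s): 1 × 2.3 ms = 2300 μs.
End-to-end = 2650 μs.

2650 μs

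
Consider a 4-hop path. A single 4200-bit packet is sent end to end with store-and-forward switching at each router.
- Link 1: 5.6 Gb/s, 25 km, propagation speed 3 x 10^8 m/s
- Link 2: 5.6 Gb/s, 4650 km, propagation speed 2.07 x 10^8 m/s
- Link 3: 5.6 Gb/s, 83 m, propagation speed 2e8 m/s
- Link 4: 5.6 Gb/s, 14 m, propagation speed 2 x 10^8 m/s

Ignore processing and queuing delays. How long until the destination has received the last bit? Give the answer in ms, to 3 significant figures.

22.6 ms

Transmission delay per hop = L/R = 4200/5600000000 = 0.00075 ms; 4 hops → 0.003 ms.
Propagation delays (d/s per hop): 0.0833333, 22.4638, 0.000415, 7e-05 ms; sum = 22.5476 ms.
End-to-end = 22.6 ms.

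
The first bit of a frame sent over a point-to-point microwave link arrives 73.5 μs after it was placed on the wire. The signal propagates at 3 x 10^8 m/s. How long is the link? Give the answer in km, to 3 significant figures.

d = s × t_prop = 300000000 × 7.35e-05 = 22.1 km.

22.1 km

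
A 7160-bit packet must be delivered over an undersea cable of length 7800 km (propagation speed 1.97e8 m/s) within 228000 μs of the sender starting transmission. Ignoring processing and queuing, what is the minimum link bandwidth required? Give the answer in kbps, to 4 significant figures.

Propagation delay = 7800000 / 197000000 = 39593.9 μs.
Transmission budget = 228000 − 39593.9 = 188406 μs.
R ≥ L / t_tx = 7160 bits / 0.188406 s = 38.00 kbps.

38.00 kbps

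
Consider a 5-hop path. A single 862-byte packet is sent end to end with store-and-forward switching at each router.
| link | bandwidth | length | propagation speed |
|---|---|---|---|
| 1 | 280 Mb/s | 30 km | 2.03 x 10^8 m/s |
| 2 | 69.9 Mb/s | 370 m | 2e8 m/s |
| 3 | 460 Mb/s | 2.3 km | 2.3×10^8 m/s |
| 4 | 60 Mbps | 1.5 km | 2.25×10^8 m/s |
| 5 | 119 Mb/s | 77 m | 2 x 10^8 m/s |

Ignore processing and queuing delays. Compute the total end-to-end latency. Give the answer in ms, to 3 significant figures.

L = 862 × 8 = 6896 bits.
Transmission delays (L/R per hop): 0.0246286, 0.0986552, 0.0149913, 0.114933, 0.0579496 ms; sum = 0.311158 ms.
Propagation delays (d/s per hop): 0.147783, 0.00185, 0.01, 0.00666667, 0.000385 ms; sum = 0.166685 ms.
End-to-end = 0.478 ms.

0.478 ms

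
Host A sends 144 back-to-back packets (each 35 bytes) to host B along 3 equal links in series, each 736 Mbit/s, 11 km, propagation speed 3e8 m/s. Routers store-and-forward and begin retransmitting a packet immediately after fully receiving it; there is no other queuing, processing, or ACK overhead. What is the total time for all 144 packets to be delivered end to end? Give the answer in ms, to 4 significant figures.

Per-hop transmission t_tx = L/R = 280/736000000 = 0.000380435 ms.
Per-hop propagation t_prop = 11000/300000000 = 0.0366667 ms.
Pipeline fill: first packet needs 3·t_tx to clear all hops; remaining 143 packets each add one t_tx.
Total = (3+144-1)·t_tx + 3·t_prop = 146·0.000380435 + 3·0.0366667 = 0.1655 ms.

0.1655 ms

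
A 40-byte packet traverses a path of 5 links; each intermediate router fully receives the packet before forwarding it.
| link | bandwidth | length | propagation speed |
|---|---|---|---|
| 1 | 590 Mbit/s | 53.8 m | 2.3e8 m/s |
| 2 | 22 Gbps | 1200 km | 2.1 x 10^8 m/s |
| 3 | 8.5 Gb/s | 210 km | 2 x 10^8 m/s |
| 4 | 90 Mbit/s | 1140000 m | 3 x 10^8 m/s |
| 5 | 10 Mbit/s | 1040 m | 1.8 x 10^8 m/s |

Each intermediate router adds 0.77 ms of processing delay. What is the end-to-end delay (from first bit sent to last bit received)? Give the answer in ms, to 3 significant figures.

L = 40 × 8 = 320 bits.
Transmission delays (L/R per hop): 0.000542373, 1.45455e-05, 3.76471e-05, 0.00355556, 0.032 ms; sum = 0.0361501 ms.
Propagation delays (d/s per hop): 0.000233913, 5.71429, 1.05, 3.8, 0.00577778 ms; sum = 10.5703 ms.
Processing at 4 router(s): 4 × 0.77 ms = 3.08 ms.
End-to-end = 13.7 ms.

13.7 ms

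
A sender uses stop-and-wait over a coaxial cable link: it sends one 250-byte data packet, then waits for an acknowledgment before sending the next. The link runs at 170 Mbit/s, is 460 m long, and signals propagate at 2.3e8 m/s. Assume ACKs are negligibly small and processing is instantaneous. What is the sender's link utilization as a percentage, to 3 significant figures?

t_tx = L/R = 2000/170000000 = 1.17647e-05 s.
t_prop = 460/2.3e+08 = 2e-06 s; RTT = 4e-06 s.
Cycle = t_tx + RTT = 1.57647e-05 s.
Utilization = t_tx / cycle = 1.17647e-05/1.57647e-05 = 74.6 %.

74.6 %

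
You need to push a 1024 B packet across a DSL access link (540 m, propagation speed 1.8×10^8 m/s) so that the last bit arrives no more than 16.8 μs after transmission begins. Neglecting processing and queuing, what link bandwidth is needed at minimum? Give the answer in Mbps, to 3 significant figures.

594 Mbps

L = 8192 bits.
Propagation delay = 540 / 180000000 = 3 μs.
Transmission budget = 16.8 − 3 = 13.8 μs.
R ≥ L / t_tx = 8192 bits / 1.38e-05 s = 594 Mbps.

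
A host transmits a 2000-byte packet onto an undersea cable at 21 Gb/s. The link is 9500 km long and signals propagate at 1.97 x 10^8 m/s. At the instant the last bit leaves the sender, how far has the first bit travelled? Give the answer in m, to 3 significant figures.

150 m

t_tx = L/R = 16000/21000000000 = 7.61905e-07 s.
Distance = s × t_tx = 197000000 × 7.61905e-07 = 150 m.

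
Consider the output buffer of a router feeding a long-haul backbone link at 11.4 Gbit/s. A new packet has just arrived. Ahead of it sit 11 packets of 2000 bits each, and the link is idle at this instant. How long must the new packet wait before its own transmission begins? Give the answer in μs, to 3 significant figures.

1.93 μs

Each queued packet: L/R = 2000/11400000000 = 0.175439 μs.
11 queued → 1.92982 μs.
Queuing delay = 1.93 μs.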